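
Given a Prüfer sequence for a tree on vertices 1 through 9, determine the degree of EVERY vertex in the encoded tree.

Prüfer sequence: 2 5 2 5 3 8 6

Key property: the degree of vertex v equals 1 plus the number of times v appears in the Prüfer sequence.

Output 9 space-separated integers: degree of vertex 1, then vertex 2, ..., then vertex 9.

p_1 = 2: count[2] becomes 1
p_2 = 5: count[5] becomes 1
p_3 = 2: count[2] becomes 2
p_4 = 5: count[5] becomes 2
p_5 = 3: count[3] becomes 1
p_6 = 8: count[8] becomes 1
p_7 = 6: count[6] becomes 1
Degrees (1 + count): deg[1]=1+0=1, deg[2]=1+2=3, deg[3]=1+1=2, deg[4]=1+0=1, deg[5]=1+2=3, deg[6]=1+1=2, deg[7]=1+0=1, deg[8]=1+1=2, deg[9]=1+0=1

Answer: 1 3 2 1 3 2 1 2 1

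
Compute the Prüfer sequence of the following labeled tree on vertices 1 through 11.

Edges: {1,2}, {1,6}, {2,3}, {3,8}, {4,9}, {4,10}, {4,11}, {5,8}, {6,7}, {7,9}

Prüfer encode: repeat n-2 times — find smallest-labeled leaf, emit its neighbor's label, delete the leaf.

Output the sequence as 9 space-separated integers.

Answer: 8 3 2 1 6 7 9 4 4

Derivation:
Step 1: leaves = {5,10,11}. Remove smallest leaf 5, emit neighbor 8.
Step 2: leaves = {8,10,11}. Remove smallest leaf 8, emit neighbor 3.
Step 3: leaves = {3,10,11}. Remove smallest leaf 3, emit neighbor 2.
Step 4: leaves = {2,10,11}. Remove smallest leaf 2, emit neighbor 1.
Step 5: leaves = {1,10,11}. Remove smallest leaf 1, emit neighbor 6.
Step 6: leaves = {6,10,11}. Remove smallest leaf 6, emit neighbor 7.
Step 7: leaves = {7,10,11}. Remove smallest leaf 7, emit neighbor 9.
Step 8: leaves = {9,10,11}. Remove smallest leaf 9, emit neighbor 4.
Step 9: leaves = {10,11}. Remove smallest leaf 10, emit neighbor 4.
Done: 2 vertices remain (4, 11). Sequence = [8 3 2 1 6 7 9 4 4]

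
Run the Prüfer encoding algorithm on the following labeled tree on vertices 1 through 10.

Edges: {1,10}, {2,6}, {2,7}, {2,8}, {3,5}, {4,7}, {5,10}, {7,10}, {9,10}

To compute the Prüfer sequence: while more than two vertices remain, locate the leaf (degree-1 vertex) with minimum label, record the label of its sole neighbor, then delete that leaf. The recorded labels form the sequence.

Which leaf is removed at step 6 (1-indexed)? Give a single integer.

Step 1: current leaves = {1,3,4,6,8,9}. Remove leaf 1 (neighbor: 10).
Step 2: current leaves = {3,4,6,8,9}. Remove leaf 3 (neighbor: 5).
Step 3: current leaves = {4,5,6,8,9}. Remove leaf 4 (neighbor: 7).
Step 4: current leaves = {5,6,8,9}. Remove leaf 5 (neighbor: 10).
Step 5: current leaves = {6,8,9}. Remove leaf 6 (neighbor: 2).
Step 6: current leaves = {8,9}. Remove leaf 8 (neighbor: 2).

Answer: 8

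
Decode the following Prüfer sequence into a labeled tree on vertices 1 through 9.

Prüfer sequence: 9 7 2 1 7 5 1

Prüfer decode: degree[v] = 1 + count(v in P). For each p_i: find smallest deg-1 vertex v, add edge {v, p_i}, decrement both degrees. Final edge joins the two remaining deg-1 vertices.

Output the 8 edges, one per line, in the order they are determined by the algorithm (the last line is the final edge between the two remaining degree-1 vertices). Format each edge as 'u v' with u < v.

Answer: 3 9
4 7
2 6
1 2
7 8
5 7
1 5
1 9

Derivation:
Initial degrees: {1:3, 2:2, 3:1, 4:1, 5:2, 6:1, 7:3, 8:1, 9:2}
Step 1: smallest deg-1 vertex = 3, p_1 = 9. Add edge {3,9}. Now deg[3]=0, deg[9]=1.
Step 2: smallest deg-1 vertex = 4, p_2 = 7. Add edge {4,7}. Now deg[4]=0, deg[7]=2.
Step 3: smallest deg-1 vertex = 6, p_3 = 2. Add edge {2,6}. Now deg[6]=0, deg[2]=1.
Step 4: smallest deg-1 vertex = 2, p_4 = 1. Add edge {1,2}. Now deg[2]=0, deg[1]=2.
Step 5: smallest deg-1 vertex = 8, p_5 = 7. Add edge {7,8}. Now deg[8]=0, deg[7]=1.
Step 6: smallest deg-1 vertex = 7, p_6 = 5. Add edge {5,7}. Now deg[7]=0, deg[5]=1.
Step 7: smallest deg-1 vertex = 5, p_7 = 1. Add edge {1,5}. Now deg[5]=0, deg[1]=1.
Final: two remaining deg-1 vertices are 1, 9. Add edge {1,9}.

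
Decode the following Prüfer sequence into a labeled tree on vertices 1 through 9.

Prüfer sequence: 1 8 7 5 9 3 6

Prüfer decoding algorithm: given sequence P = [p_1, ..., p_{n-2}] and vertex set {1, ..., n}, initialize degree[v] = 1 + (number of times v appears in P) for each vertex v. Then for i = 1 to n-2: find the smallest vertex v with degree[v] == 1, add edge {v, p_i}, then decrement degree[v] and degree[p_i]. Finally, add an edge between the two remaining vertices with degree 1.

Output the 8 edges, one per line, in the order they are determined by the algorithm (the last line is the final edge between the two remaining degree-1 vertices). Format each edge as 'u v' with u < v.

Initial degrees: {1:2, 2:1, 3:2, 4:1, 5:2, 6:2, 7:2, 8:2, 9:2}
Step 1: smallest deg-1 vertex = 2, p_1 = 1. Add edge {1,2}. Now deg[2]=0, deg[1]=1.
Step 2: smallest deg-1 vertex = 1, p_2 = 8. Add edge {1,8}. Now deg[1]=0, deg[8]=1.
Step 3: smallest deg-1 vertex = 4, p_3 = 7. Add edge {4,7}. Now deg[4]=0, deg[7]=1.
Step 4: smallest deg-1 vertex = 7, p_4 = 5. Add edge {5,7}. Now deg[7]=0, deg[5]=1.
Step 5: smallest deg-1 vertex = 5, p_5 = 9. Add edge {5,9}. Now deg[5]=0, deg[9]=1.
Step 6: smallest deg-1 vertex = 8, p_6 = 3. Add edge {3,8}. Now deg[8]=0, deg[3]=1.
Step 7: smallest deg-1 vertex = 3, p_7 = 6. Add edge {3,6}. Now deg[3]=0, deg[6]=1.
Final: two remaining deg-1 vertices are 6, 9. Add edge {6,9}.

Answer: 1 2
1 8
4 7
5 7
5 9
3 8
3 6
6 9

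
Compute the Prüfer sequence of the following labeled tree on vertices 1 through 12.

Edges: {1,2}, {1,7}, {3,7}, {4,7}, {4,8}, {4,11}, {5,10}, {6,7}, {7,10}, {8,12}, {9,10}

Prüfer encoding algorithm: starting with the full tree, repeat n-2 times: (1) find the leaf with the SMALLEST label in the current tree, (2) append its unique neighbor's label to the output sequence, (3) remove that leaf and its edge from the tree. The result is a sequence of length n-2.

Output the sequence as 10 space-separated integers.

Step 1: leaves = {2,3,5,6,9,11,12}. Remove smallest leaf 2, emit neighbor 1.
Step 2: leaves = {1,3,5,6,9,11,12}. Remove smallest leaf 1, emit neighbor 7.
Step 3: leaves = {3,5,6,9,11,12}. Remove smallest leaf 3, emit neighbor 7.
Step 4: leaves = {5,6,9,11,12}. Remove smallest leaf 5, emit neighbor 10.
Step 5: leaves = {6,9,11,12}. Remove smallest leaf 6, emit neighbor 7.
Step 6: leaves = {9,11,12}. Remove smallest leaf 9, emit neighbor 10.
Step 7: leaves = {10,11,12}. Remove smallest leaf 10, emit neighbor 7.
Step 8: leaves = {7,11,12}. Remove smallest leaf 7, emit neighbor 4.
Step 9: leaves = {11,12}. Remove smallest leaf 11, emit neighbor 4.
Step 10: leaves = {4,12}. Remove smallest leaf 4, emit neighbor 8.
Done: 2 vertices remain (8, 12). Sequence = [1 7 7 10 7 10 7 4 4 8]

Answer: 1 7 7 10 7 10 7 4 4 8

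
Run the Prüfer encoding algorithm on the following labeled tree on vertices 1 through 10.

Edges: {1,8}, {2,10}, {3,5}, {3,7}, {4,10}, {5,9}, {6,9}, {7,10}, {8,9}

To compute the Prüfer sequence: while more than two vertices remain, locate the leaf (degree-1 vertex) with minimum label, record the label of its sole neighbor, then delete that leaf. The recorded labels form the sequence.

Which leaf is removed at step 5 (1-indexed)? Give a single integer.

Step 1: current leaves = {1,2,4,6}. Remove leaf 1 (neighbor: 8).
Step 2: current leaves = {2,4,6,8}. Remove leaf 2 (neighbor: 10).
Step 3: current leaves = {4,6,8}. Remove leaf 4 (neighbor: 10).
Step 4: current leaves = {6,8,10}. Remove leaf 6 (neighbor: 9).
Step 5: current leaves = {8,10}. Remove leaf 8 (neighbor: 9).

Answer: 8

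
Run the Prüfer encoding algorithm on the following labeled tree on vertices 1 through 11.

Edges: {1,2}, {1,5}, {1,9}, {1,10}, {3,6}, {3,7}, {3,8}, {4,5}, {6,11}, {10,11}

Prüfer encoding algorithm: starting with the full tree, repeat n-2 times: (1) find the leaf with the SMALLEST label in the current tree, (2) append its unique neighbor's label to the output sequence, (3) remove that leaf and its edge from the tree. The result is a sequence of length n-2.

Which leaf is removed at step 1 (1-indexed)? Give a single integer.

Step 1: current leaves = {2,4,7,8,9}. Remove leaf 2 (neighbor: 1).

Answer: 2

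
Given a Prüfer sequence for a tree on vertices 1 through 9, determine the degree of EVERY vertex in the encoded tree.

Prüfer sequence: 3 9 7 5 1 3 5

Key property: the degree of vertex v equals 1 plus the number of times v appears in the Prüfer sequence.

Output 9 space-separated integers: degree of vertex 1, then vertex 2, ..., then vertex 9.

Answer: 2 1 3 1 3 1 2 1 2

Derivation:
p_1 = 3: count[3] becomes 1
p_2 = 9: count[9] becomes 1
p_3 = 7: count[7] becomes 1
p_4 = 5: count[5] becomes 1
p_5 = 1: count[1] becomes 1
p_6 = 3: count[3] becomes 2
p_7 = 5: count[5] becomes 2
Degrees (1 + count): deg[1]=1+1=2, deg[2]=1+0=1, deg[3]=1+2=3, deg[4]=1+0=1, deg[5]=1+2=3, deg[6]=1+0=1, deg[7]=1+1=2, deg[8]=1+0=1, deg[9]=1+1=2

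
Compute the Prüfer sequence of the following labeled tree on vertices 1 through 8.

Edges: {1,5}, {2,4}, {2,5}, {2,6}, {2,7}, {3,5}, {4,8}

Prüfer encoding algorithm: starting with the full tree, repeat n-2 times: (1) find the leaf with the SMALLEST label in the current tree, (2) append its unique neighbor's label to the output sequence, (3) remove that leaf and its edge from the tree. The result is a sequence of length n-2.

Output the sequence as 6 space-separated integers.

Answer: 5 5 2 2 2 4

Derivation:
Step 1: leaves = {1,3,6,7,8}. Remove smallest leaf 1, emit neighbor 5.
Step 2: leaves = {3,6,7,8}. Remove smallest leaf 3, emit neighbor 5.
Step 3: leaves = {5,6,7,8}. Remove smallest leaf 5, emit neighbor 2.
Step 4: leaves = {6,7,8}. Remove smallest leaf 6, emit neighbor 2.
Step 5: leaves = {7,8}. Remove smallest leaf 7, emit neighbor 2.
Step 6: leaves = {2,8}. Remove smallest leaf 2, emit neighbor 4.
Done: 2 vertices remain (4, 8). Sequence = [5 5 2 2 2 4]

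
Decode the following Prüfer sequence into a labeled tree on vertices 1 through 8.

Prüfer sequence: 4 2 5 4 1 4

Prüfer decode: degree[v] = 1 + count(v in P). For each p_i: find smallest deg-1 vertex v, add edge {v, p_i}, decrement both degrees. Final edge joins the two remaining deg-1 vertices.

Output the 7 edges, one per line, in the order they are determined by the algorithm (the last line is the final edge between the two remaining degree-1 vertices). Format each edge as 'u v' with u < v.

Initial degrees: {1:2, 2:2, 3:1, 4:4, 5:2, 6:1, 7:1, 8:1}
Step 1: smallest deg-1 vertex = 3, p_1 = 4. Add edge {3,4}. Now deg[3]=0, deg[4]=3.
Step 2: smallest deg-1 vertex = 6, p_2 = 2. Add edge {2,6}. Now deg[6]=0, deg[2]=1.
Step 3: smallest deg-1 vertex = 2, p_3 = 5. Add edge {2,5}. Now deg[2]=0, deg[5]=1.
Step 4: smallest deg-1 vertex = 5, p_4 = 4. Add edge {4,5}. Now deg[5]=0, deg[4]=2.
Step 5: smallest deg-1 vertex = 7, p_5 = 1. Add edge {1,7}. Now deg[7]=0, deg[1]=1.
Step 6: smallest deg-1 vertex = 1, p_6 = 4. Add edge {1,4}. Now deg[1]=0, deg[4]=1.
Final: two remaining deg-1 vertices are 4, 8. Add edge {4,8}.

Answer: 3 4
2 6
2 5
4 5
1 7
1 4
4 8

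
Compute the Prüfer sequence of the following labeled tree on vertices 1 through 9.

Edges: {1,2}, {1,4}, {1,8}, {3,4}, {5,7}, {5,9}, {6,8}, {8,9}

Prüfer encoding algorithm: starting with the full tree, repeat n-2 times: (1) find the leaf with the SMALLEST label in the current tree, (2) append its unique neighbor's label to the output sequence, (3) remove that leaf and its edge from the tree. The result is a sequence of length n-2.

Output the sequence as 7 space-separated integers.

Answer: 1 4 1 8 8 5 9

Derivation:
Step 1: leaves = {2,3,6,7}. Remove smallest leaf 2, emit neighbor 1.
Step 2: leaves = {3,6,7}. Remove smallest leaf 3, emit neighbor 4.
Step 3: leaves = {4,6,7}. Remove smallest leaf 4, emit neighbor 1.
Step 4: leaves = {1,6,7}. Remove smallest leaf 1, emit neighbor 8.
Step 5: leaves = {6,7}. Remove smallest leaf 6, emit neighbor 8.
Step 6: leaves = {7,8}. Remove smallest leaf 7, emit neighbor 5.
Step 7: leaves = {5,8}. Remove smallest leaf 5, emit neighbor 9.
Done: 2 vertices remain (8, 9). Sequence = [1 4 1 8 8 5 9]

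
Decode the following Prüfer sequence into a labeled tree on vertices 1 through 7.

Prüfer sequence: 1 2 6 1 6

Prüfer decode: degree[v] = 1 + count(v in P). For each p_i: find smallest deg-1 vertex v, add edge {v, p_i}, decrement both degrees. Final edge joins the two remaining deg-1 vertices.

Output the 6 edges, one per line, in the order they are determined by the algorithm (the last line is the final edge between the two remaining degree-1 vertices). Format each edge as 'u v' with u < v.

Answer: 1 3
2 4
2 6
1 5
1 6
6 7

Derivation:
Initial degrees: {1:3, 2:2, 3:1, 4:1, 5:1, 6:3, 7:1}
Step 1: smallest deg-1 vertex = 3, p_1 = 1. Add edge {1,3}. Now deg[3]=0, deg[1]=2.
Step 2: smallest deg-1 vertex = 4, p_2 = 2. Add edge {2,4}. Now deg[4]=0, deg[2]=1.
Step 3: smallest deg-1 vertex = 2, p_3 = 6. Add edge {2,6}. Now deg[2]=0, deg[6]=2.
Step 4: smallest deg-1 vertex = 5, p_4 = 1. Add edge {1,5}. Now deg[5]=0, deg[1]=1.
Step 5: smallest deg-1 vertex = 1, p_5 = 6. Add edge {1,6}. Now deg[1]=0, deg[6]=1.
Final: two remaining deg-1 vertices are 6, 7. Add edge {6,7}.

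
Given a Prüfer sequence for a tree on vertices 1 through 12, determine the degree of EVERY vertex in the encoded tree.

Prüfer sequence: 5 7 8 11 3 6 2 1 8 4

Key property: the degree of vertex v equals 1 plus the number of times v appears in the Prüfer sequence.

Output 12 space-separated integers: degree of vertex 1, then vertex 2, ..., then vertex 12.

Answer: 2 2 2 2 2 2 2 3 1 1 2 1

Derivation:
p_1 = 5: count[5] becomes 1
p_2 = 7: count[7] becomes 1
p_3 = 8: count[8] becomes 1
p_4 = 11: count[11] becomes 1
p_5 = 3: count[3] becomes 1
p_6 = 6: count[6] becomes 1
p_7 = 2: count[2] becomes 1
p_8 = 1: count[1] becomes 1
p_9 = 8: count[8] becomes 2
p_10 = 4: count[4] becomes 1
Degrees (1 + count): deg[1]=1+1=2, deg[2]=1+1=2, deg[3]=1+1=2, deg[4]=1+1=2, deg[5]=1+1=2, deg[6]=1+1=2, deg[7]=1+1=2, deg[8]=1+2=3, deg[9]=1+0=1, deg[10]=1+0=1, deg[11]=1+1=2, deg[12]=1+0=1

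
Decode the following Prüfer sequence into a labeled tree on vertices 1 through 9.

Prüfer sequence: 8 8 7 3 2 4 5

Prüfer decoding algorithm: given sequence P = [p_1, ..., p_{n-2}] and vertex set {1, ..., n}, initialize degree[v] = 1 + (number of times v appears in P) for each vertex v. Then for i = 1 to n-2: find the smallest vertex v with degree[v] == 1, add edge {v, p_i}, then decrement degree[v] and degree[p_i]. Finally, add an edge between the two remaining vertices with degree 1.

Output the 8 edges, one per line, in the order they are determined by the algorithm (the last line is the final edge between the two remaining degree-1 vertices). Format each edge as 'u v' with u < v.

Answer: 1 8
6 8
7 8
3 7
2 3
2 4
4 5
5 9

Derivation:
Initial degrees: {1:1, 2:2, 3:2, 4:2, 5:2, 6:1, 7:2, 8:3, 9:1}
Step 1: smallest deg-1 vertex = 1, p_1 = 8. Add edge {1,8}. Now deg[1]=0, deg[8]=2.
Step 2: smallest deg-1 vertex = 6, p_2 = 8. Add edge {6,8}. Now deg[6]=0, deg[8]=1.
Step 3: smallest deg-1 vertex = 8, p_3 = 7. Add edge {7,8}. Now deg[8]=0, deg[7]=1.
Step 4: smallest deg-1 vertex = 7, p_4 = 3. Add edge {3,7}. Now deg[7]=0, deg[3]=1.
Step 5: smallest deg-1 vertex = 3, p_5 = 2. Add edge {2,3}. Now deg[3]=0, deg[2]=1.
Step 6: smallest deg-1 vertex = 2, p_6 = 4. Add edge {2,4}. Now deg[2]=0, deg[4]=1.
Step 7: smallest deg-1 vertex = 4, p_7 = 5. Add edge {4,5}. Now deg[4]=0, deg[5]=1.
Final: two remaining deg-1 vertices are 5, 9. Add edge {5,9}.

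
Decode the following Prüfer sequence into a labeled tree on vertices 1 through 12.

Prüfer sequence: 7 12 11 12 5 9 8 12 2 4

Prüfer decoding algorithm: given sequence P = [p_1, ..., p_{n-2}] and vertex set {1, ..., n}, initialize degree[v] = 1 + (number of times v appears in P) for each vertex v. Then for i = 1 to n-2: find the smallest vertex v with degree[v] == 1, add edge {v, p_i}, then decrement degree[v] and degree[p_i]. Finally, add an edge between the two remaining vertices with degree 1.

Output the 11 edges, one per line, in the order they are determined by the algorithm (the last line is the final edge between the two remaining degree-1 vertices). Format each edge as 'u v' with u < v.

Answer: 1 7
3 12
6 11
7 12
5 10
5 9
8 9
8 12
2 11
2 4
4 12

Derivation:
Initial degrees: {1:1, 2:2, 3:1, 4:2, 5:2, 6:1, 7:2, 8:2, 9:2, 10:1, 11:2, 12:4}
Step 1: smallest deg-1 vertex = 1, p_1 = 7. Add edge {1,7}. Now deg[1]=0, deg[7]=1.
Step 2: smallest deg-1 vertex = 3, p_2 = 12. Add edge {3,12}. Now deg[3]=0, deg[12]=3.
Step 3: smallest deg-1 vertex = 6, p_3 = 11. Add edge {6,11}. Now deg[6]=0, deg[11]=1.
Step 4: smallest deg-1 vertex = 7, p_4 = 12. Add edge {7,12}. Now deg[7]=0, deg[12]=2.
Step 5: smallest deg-1 vertex = 10, p_5 = 5. Add edge {5,10}. Now deg[10]=0, deg[5]=1.
Step 6: smallest deg-1 vertex = 5, p_6 = 9. Add edge {5,9}. Now deg[5]=0, deg[9]=1.
Step 7: smallest deg-1 vertex = 9, p_7 = 8. Add edge {8,9}. Now deg[9]=0, deg[8]=1.
Step 8: smallest deg-1 vertex = 8, p_8 = 12. Add edge {8,12}. Now deg[8]=0, deg[12]=1.
Step 9: smallest deg-1 vertex = 11, p_9 = 2. Add edge {2,11}. Now deg[11]=0, deg[2]=1.
Step 10: smallest deg-1 vertex = 2, p_10 = 4. Add edge {2,4}. Now deg[2]=0, deg[4]=1.
Final: two remaining deg-1 vertices are 4, 12. Add edge {4,12}.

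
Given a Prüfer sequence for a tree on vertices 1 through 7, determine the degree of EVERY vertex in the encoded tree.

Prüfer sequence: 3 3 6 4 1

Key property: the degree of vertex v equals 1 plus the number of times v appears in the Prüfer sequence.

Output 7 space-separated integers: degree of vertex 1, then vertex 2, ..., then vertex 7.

p_1 = 3: count[3] becomes 1
p_2 = 3: count[3] becomes 2
p_3 = 6: count[6] becomes 1
p_4 = 4: count[4] becomes 1
p_5 = 1: count[1] becomes 1
Degrees (1 + count): deg[1]=1+1=2, deg[2]=1+0=1, deg[3]=1+2=3, deg[4]=1+1=2, deg[5]=1+0=1, deg[6]=1+1=2, deg[7]=1+0=1

Answer: 2 1 3 2 1 2 1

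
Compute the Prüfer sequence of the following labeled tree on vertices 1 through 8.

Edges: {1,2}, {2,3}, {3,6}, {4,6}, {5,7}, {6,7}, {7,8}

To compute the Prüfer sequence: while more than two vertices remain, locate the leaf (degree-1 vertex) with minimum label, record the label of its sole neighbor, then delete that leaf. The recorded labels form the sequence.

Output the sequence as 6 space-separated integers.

Answer: 2 3 6 6 7 7

Derivation:
Step 1: leaves = {1,4,5,8}. Remove smallest leaf 1, emit neighbor 2.
Step 2: leaves = {2,4,5,8}. Remove smallest leaf 2, emit neighbor 3.
Step 3: leaves = {3,4,5,8}. Remove smallest leaf 3, emit neighbor 6.
Step 4: leaves = {4,5,8}. Remove smallest leaf 4, emit neighbor 6.
Step 5: leaves = {5,6,8}. Remove smallest leaf 5, emit neighbor 7.
Step 6: leaves = {6,8}. Remove smallest leaf 6, emit neighbor 7.
Done: 2 vertices remain (7, 8). Sequence = [2 3 6 6 7 7]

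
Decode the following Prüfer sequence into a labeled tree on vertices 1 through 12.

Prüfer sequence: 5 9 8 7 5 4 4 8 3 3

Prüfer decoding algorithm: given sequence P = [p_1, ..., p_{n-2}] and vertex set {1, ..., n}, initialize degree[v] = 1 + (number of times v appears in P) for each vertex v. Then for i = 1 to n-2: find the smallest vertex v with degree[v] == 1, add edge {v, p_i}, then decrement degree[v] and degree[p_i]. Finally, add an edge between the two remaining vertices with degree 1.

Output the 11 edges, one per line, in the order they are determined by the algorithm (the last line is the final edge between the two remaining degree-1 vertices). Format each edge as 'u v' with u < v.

Answer: 1 5
2 9
6 8
7 9
5 7
4 5
4 10
4 8
3 8
3 11
3 12

Derivation:
Initial degrees: {1:1, 2:1, 3:3, 4:3, 5:3, 6:1, 7:2, 8:3, 9:2, 10:1, 11:1, 12:1}
Step 1: smallest deg-1 vertex = 1, p_1 = 5. Add edge {1,5}. Now deg[1]=0, deg[5]=2.
Step 2: smallest deg-1 vertex = 2, p_2 = 9. Add edge {2,9}. Now deg[2]=0, deg[9]=1.
Step 3: smallest deg-1 vertex = 6, p_3 = 8. Add edge {6,8}. Now deg[6]=0, deg[8]=2.
Step 4: smallest deg-1 vertex = 9, p_4 = 7. Add edge {7,9}. Now deg[9]=0, deg[7]=1.
Step 5: smallest deg-1 vertex = 7, p_5 = 5. Add edge {5,7}. Now deg[7]=0, deg[5]=1.
Step 6: smallest deg-1 vertex = 5, p_6 = 4. Add edge {4,5}. Now deg[5]=0, deg[4]=2.
Step 7: smallest deg-1 vertex = 10, p_7 = 4. Add edge {4,10}. Now deg[10]=0, deg[4]=1.
Step 8: smallest deg-1 vertex = 4, p_8 = 8. Add edge {4,8}. Now deg[4]=0, deg[8]=1.
Step 9: smallest deg-1 vertex = 8, p_9 = 3. Add edge {3,8}. Now deg[8]=0, deg[3]=2.
Step 10: smallest deg-1 vertex = 11, p_10 = 3. Add edge {3,11}. Now deg[11]=0, deg[3]=1.
Final: two remaining deg-1 vertices are 3, 12. Add edge {3,12}.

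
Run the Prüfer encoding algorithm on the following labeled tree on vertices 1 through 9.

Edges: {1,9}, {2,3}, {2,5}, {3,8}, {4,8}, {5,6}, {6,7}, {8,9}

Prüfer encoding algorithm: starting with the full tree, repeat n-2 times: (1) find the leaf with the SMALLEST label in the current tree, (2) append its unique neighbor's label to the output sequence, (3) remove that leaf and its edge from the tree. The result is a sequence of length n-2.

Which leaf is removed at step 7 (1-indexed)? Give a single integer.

Step 1: current leaves = {1,4,7}. Remove leaf 1 (neighbor: 9).
Step 2: current leaves = {4,7,9}. Remove leaf 4 (neighbor: 8).
Step 3: current leaves = {7,9}. Remove leaf 7 (neighbor: 6).
Step 4: current leaves = {6,9}. Remove leaf 6 (neighbor: 5).
Step 5: current leaves = {5,9}. Remove leaf 5 (neighbor: 2).
Step 6: current leaves = {2,9}. Remove leaf 2 (neighbor: 3).
Step 7: current leaves = {3,9}. Remove leaf 3 (neighbor: 8).

Answer: 3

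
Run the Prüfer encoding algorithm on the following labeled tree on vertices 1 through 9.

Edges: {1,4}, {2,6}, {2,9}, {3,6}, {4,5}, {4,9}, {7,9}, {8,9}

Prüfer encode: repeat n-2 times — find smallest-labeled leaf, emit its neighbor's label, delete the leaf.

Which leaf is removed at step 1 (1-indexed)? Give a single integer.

Step 1: current leaves = {1,3,5,7,8}. Remove leaf 1 (neighbor: 4).

Answer: 1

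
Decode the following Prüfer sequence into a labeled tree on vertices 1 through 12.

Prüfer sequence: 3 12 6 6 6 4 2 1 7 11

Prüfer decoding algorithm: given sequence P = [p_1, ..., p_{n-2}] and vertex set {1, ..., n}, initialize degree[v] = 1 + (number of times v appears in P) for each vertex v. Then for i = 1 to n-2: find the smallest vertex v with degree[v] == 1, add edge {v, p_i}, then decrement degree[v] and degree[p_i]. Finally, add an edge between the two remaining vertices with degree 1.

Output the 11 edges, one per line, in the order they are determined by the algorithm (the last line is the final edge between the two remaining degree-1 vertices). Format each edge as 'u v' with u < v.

Initial degrees: {1:2, 2:2, 3:2, 4:2, 5:1, 6:4, 7:2, 8:1, 9:1, 10:1, 11:2, 12:2}
Step 1: smallest deg-1 vertex = 5, p_1 = 3. Add edge {3,5}. Now deg[5]=0, deg[3]=1.
Step 2: smallest deg-1 vertex = 3, p_2 = 12. Add edge {3,12}. Now deg[3]=0, deg[12]=1.
Step 3: smallest deg-1 vertex = 8, p_3 = 6. Add edge {6,8}. Now deg[8]=0, deg[6]=3.
Step 4: smallest deg-1 vertex = 9, p_4 = 6. Add edge {6,9}. Now deg[9]=0, deg[6]=2.
Step 5: smallest deg-1 vertex = 10, p_5 = 6. Add edge {6,10}. Now deg[10]=0, deg[6]=1.
Step 6: smallest deg-1 vertex = 6, p_6 = 4. Add edge {4,6}. Now deg[6]=0, deg[4]=1.
Step 7: smallest deg-1 vertex = 4, p_7 = 2. Add edge {2,4}. Now deg[4]=0, deg[2]=1.
Step 8: smallest deg-1 vertex = 2, p_8 = 1. Add edge {1,2}. Now deg[2]=0, deg[1]=1.
Step 9: smallest deg-1 vertex = 1, p_9 = 7. Add edge {1,7}. Now deg[1]=0, deg[7]=1.
Step 10: smallest deg-1 vertex = 7, p_10 = 11. Add edge {7,11}. Now deg[7]=0, deg[11]=1.
Final: two remaining deg-1 vertices are 11, 12. Add edge {11,12}.

Answer: 3 5
3 12
6 8
6 9
6 10
4 6
2 4
1 2
1 7
7 11
11 12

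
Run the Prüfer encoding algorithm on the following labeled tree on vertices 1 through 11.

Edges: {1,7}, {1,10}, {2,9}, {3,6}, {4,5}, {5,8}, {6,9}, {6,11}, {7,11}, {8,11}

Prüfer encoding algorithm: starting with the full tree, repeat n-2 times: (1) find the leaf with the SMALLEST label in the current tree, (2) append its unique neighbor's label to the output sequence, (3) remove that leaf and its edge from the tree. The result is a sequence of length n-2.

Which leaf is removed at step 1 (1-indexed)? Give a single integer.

Answer: 2

Derivation:
Step 1: current leaves = {2,3,4,10}. Remove leaf 2 (neighbor: 9).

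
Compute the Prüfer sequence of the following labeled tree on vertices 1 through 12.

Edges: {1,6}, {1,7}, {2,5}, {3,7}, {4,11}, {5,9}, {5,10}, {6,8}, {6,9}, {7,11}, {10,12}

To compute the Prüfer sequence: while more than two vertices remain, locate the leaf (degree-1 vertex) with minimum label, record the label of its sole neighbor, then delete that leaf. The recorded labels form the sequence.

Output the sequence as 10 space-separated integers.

Answer: 5 7 11 6 7 1 6 9 5 10

Derivation:
Step 1: leaves = {2,3,4,8,12}. Remove smallest leaf 2, emit neighbor 5.
Step 2: leaves = {3,4,8,12}. Remove smallest leaf 3, emit neighbor 7.
Step 3: leaves = {4,8,12}. Remove smallest leaf 4, emit neighbor 11.
Step 4: leaves = {8,11,12}. Remove smallest leaf 8, emit neighbor 6.
Step 5: leaves = {11,12}. Remove smallest leaf 11, emit neighbor 7.
Step 6: leaves = {7,12}. Remove smallest leaf 7, emit neighbor 1.
Step 7: leaves = {1,12}. Remove smallest leaf 1, emit neighbor 6.
Step 8: leaves = {6,12}. Remove smallest leaf 6, emit neighbor 9.
Step 9: leaves = {9,12}. Remove smallest leaf 9, emit neighbor 5.
Step 10: leaves = {5,12}. Remove smallest leaf 5, emit neighbor 10.
Done: 2 vertices remain (10, 12). Sequence = [5 7 11 6 7 1 6 9 5 10]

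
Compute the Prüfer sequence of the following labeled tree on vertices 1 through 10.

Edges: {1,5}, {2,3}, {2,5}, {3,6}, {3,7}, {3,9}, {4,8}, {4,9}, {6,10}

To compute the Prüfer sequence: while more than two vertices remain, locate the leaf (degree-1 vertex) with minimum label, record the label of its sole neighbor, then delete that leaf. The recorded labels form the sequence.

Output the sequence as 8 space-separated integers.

Answer: 5 2 3 3 4 9 3 6

Derivation:
Step 1: leaves = {1,7,8,10}. Remove smallest leaf 1, emit neighbor 5.
Step 2: leaves = {5,7,8,10}. Remove smallest leaf 5, emit neighbor 2.
Step 3: leaves = {2,7,8,10}. Remove smallest leaf 2, emit neighbor 3.
Step 4: leaves = {7,8,10}. Remove smallest leaf 7, emit neighbor 3.
Step 5: leaves = {8,10}. Remove smallest leaf 8, emit neighbor 4.
Step 6: leaves = {4,10}. Remove smallest leaf 4, emit neighbor 9.
Step 7: leaves = {9,10}. Remove smallest leaf 9, emit neighbor 3.
Step 8: leaves = {3,10}. Remove smallest leaf 3, emit neighbor 6.
Done: 2 vertices remain (6, 10). Sequence = [5 2 3 3 4 9 3 6]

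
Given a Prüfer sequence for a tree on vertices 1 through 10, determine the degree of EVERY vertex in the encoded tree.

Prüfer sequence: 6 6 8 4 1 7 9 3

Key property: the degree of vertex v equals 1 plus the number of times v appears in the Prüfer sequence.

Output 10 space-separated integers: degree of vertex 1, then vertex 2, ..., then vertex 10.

p_1 = 6: count[6] becomes 1
p_2 = 6: count[6] becomes 2
p_3 = 8: count[8] becomes 1
p_4 = 4: count[4] becomes 1
p_5 = 1: count[1] becomes 1
p_6 = 7: count[7] becomes 1
p_7 = 9: count[9] becomes 1
p_8 = 3: count[3] becomes 1
Degrees (1 + count): deg[1]=1+1=2, deg[2]=1+0=1, deg[3]=1+1=2, deg[4]=1+1=2, deg[5]=1+0=1, deg[6]=1+2=3, deg[7]=1+1=2, deg[8]=1+1=2, deg[9]=1+1=2, deg[10]=1+0=1

Answer: 2 1 2 2 1 3 2 2 2 1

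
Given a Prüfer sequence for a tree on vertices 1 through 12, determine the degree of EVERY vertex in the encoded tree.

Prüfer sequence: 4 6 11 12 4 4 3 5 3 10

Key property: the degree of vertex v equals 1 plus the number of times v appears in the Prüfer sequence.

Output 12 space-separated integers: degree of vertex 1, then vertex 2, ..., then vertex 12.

Answer: 1 1 3 4 2 2 1 1 1 2 2 2

Derivation:
p_1 = 4: count[4] becomes 1
p_2 = 6: count[6] becomes 1
p_3 = 11: count[11] becomes 1
p_4 = 12: count[12] becomes 1
p_5 = 4: count[4] becomes 2
p_6 = 4: count[4] becomes 3
p_7 = 3: count[3] becomes 1
p_8 = 5: count[5] becomes 1
p_9 = 3: count[3] becomes 2
p_10 = 10: count[10] becomes 1
Degrees (1 + count): deg[1]=1+0=1, deg[2]=1+0=1, deg[3]=1+2=3, deg[4]=1+3=4, deg[5]=1+1=2, deg[6]=1+1=2, deg[7]=1+0=1, deg[8]=1+0=1, deg[9]=1+0=1, deg[10]=1+1=2, deg[11]=1+1=2, deg[12]=1+1=2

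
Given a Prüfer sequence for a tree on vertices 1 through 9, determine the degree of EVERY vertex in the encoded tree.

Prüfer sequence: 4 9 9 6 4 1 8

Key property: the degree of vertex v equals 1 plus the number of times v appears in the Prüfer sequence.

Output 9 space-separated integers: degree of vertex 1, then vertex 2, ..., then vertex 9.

p_1 = 4: count[4] becomes 1
p_2 = 9: count[9] becomes 1
p_3 = 9: count[9] becomes 2
p_4 = 6: count[6] becomes 1
p_5 = 4: count[4] becomes 2
p_6 = 1: count[1] becomes 1
p_7 = 8: count[8] becomes 1
Degrees (1 + count): deg[1]=1+1=2, deg[2]=1+0=1, deg[3]=1+0=1, deg[4]=1+2=3, deg[5]=1+0=1, deg[6]=1+1=2, deg[7]=1+0=1, deg[8]=1+1=2, deg[9]=1+2=3

Answer: 2 1 1 3 1 2 1 2 3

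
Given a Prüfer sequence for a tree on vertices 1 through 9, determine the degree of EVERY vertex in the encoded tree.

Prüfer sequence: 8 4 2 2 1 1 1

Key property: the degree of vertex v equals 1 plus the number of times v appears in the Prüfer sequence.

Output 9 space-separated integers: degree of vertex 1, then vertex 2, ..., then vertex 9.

Answer: 4 3 1 2 1 1 1 2 1

Derivation:
p_1 = 8: count[8] becomes 1
p_2 = 4: count[4] becomes 1
p_3 = 2: count[2] becomes 1
p_4 = 2: count[2] becomes 2
p_5 = 1: count[1] becomes 1
p_6 = 1: count[1] becomes 2
p_7 = 1: count[1] becomes 3
Degrees (1 + count): deg[1]=1+3=4, deg[2]=1+2=3, deg[3]=1+0=1, deg[4]=1+1=2, deg[5]=1+0=1, deg[6]=1+0=1, deg[7]=1+0=1, deg[8]=1+1=2, deg[9]=1+0=1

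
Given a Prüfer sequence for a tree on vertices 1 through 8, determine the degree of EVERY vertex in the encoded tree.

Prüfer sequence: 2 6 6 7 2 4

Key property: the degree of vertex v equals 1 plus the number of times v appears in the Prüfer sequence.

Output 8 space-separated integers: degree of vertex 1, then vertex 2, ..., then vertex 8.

p_1 = 2: count[2] becomes 1
p_2 = 6: count[6] becomes 1
p_3 = 6: count[6] becomes 2
p_4 = 7: count[7] becomes 1
p_5 = 2: count[2] becomes 2
p_6 = 4: count[4] becomes 1
Degrees (1 + count): deg[1]=1+0=1, deg[2]=1+2=3, deg[3]=1+0=1, deg[4]=1+1=2, deg[5]=1+0=1, deg[6]=1+2=3, deg[7]=1+1=2, deg[8]=1+0=1

Answer: 1 3 1 2 1 3 2 1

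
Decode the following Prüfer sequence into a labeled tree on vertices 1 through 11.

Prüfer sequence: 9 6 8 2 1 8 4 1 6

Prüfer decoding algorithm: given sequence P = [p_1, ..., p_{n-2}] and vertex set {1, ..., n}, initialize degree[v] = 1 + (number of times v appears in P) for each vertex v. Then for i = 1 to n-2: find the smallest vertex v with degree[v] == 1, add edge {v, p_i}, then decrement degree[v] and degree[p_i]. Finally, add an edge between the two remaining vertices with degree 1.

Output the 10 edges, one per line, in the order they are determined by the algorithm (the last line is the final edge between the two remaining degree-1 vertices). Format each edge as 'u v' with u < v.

Answer: 3 9
5 6
7 8
2 9
1 2
8 10
4 8
1 4
1 6
6 11

Derivation:
Initial degrees: {1:3, 2:2, 3:1, 4:2, 5:1, 6:3, 7:1, 8:3, 9:2, 10:1, 11:1}
Step 1: smallest deg-1 vertex = 3, p_1 = 9. Add edge {3,9}. Now deg[3]=0, deg[9]=1.
Step 2: smallest deg-1 vertex = 5, p_2 = 6. Add edge {5,6}. Now deg[5]=0, deg[6]=2.
Step 3: smallest deg-1 vertex = 7, p_3 = 8. Add edge {7,8}. Now deg[7]=0, deg[8]=2.
Step 4: smallest deg-1 vertex = 9, p_4 = 2. Add edge {2,9}. Now deg[9]=0, deg[2]=1.
Step 5: smallest deg-1 vertex = 2, p_5 = 1. Add edge {1,2}. Now deg[2]=0, deg[1]=2.
Step 6: smallest deg-1 vertex = 10, p_6 = 8. Add edge {8,10}. Now deg[10]=0, deg[8]=1.
Step 7: smallest deg-1 vertex = 8, p_7 = 4. Add edge {4,8}. Now deg[8]=0, deg[4]=1.
Step 8: smallest deg-1 vertex = 4, p_8 = 1. Add edge {1,4}. Now deg[4]=0, deg[1]=1.
Step 9: smallest deg-1 vertex = 1, p_9 = 6. Add edge {1,6}. Now deg[1]=0, deg[6]=1.
Final: two remaining deg-1 vertices are 6, 11. Add edge {6,11}.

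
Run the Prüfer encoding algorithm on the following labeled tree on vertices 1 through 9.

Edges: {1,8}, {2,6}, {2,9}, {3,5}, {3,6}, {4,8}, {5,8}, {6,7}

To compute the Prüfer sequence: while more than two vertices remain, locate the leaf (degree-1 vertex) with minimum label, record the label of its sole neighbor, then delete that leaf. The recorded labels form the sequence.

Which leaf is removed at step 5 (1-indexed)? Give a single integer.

Answer: 5

Derivation:
Step 1: current leaves = {1,4,7,9}. Remove leaf 1 (neighbor: 8).
Step 2: current leaves = {4,7,9}. Remove leaf 4 (neighbor: 8).
Step 3: current leaves = {7,8,9}. Remove leaf 7 (neighbor: 6).
Step 4: current leaves = {8,9}. Remove leaf 8 (neighbor: 5).
Step 5: current leaves = {5,9}. Remove leaf 5 (neighbor: 3).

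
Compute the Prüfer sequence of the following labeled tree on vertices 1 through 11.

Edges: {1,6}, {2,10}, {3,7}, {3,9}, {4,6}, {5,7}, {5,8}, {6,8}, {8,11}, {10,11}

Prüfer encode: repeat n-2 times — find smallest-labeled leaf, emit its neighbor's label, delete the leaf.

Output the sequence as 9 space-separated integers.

Step 1: leaves = {1,2,4,9}. Remove smallest leaf 1, emit neighbor 6.
Step 2: leaves = {2,4,9}. Remove smallest leaf 2, emit neighbor 10.
Step 3: leaves = {4,9,10}. Remove smallest leaf 4, emit neighbor 6.
Step 4: leaves = {6,9,10}. Remove smallest leaf 6, emit neighbor 8.
Step 5: leaves = {9,10}. Remove smallest leaf 9, emit neighbor 3.
Step 6: leaves = {3,10}. Remove smallest leaf 3, emit neighbor 7.
Step 7: leaves = {7,10}. Remove smallest leaf 7, emit neighbor 5.
Step 8: leaves = {5,10}. Remove smallest leaf 5, emit neighbor 8.
Step 9: leaves = {8,10}. Remove smallest leaf 8, emit neighbor 11.
Done: 2 vertices remain (10, 11). Sequence = [6 10 6 8 3 7 5 8 11]

Answer: 6 10 6 8 3 7 5 8 11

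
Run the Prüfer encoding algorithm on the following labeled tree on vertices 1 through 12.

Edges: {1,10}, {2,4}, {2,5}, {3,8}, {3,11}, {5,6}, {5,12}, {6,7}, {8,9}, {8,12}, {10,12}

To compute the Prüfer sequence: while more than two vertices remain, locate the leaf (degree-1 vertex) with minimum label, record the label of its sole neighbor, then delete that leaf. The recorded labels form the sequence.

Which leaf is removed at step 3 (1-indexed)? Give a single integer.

Answer: 2

Derivation:
Step 1: current leaves = {1,4,7,9,11}. Remove leaf 1 (neighbor: 10).
Step 2: current leaves = {4,7,9,10,11}. Remove leaf 4 (neighbor: 2).
Step 3: current leaves = {2,7,9,10,11}. Remove leaf 2 (neighbor: 5).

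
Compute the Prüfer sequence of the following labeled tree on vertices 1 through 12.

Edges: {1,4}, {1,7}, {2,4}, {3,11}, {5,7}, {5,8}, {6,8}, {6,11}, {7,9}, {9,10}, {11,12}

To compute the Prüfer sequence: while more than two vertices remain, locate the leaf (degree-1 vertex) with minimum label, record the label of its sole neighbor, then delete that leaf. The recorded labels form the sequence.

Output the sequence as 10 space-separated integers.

Step 1: leaves = {2,3,10,12}. Remove smallest leaf 2, emit neighbor 4.
Step 2: leaves = {3,4,10,12}. Remove smallest leaf 3, emit neighbor 11.
Step 3: leaves = {4,10,12}. Remove smallest leaf 4, emit neighbor 1.
Step 4: leaves = {1,10,12}. Remove smallest leaf 1, emit neighbor 7.
Step 5: leaves = {10,12}. Remove smallest leaf 10, emit neighbor 9.
Step 6: leaves = {9,12}. Remove smallest leaf 9, emit neighbor 7.
Step 7: leaves = {7,12}. Remove smallest leaf 7, emit neighbor 5.
Step 8: leaves = {5,12}. Remove smallest leaf 5, emit neighbor 8.
Step 9: leaves = {8,12}. Remove smallest leaf 8, emit neighbor 6.
Step 10: leaves = {6,12}. Remove smallest leaf 6, emit neighbor 11.
Done: 2 vertices remain (11, 12). Sequence = [4 11 1 7 9 7 5 8 6 11]

Answer: 4 11 1 7 9 7 5 8 6 11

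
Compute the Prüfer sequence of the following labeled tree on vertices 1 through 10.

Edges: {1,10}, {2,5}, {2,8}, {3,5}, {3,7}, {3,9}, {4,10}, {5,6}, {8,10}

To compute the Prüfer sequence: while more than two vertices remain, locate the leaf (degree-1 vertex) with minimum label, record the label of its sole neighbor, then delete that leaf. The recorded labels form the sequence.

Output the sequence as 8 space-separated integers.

Step 1: leaves = {1,4,6,7,9}. Remove smallest leaf 1, emit neighbor 10.
Step 2: leaves = {4,6,7,9}. Remove smallest leaf 4, emit neighbor 10.
Step 3: leaves = {6,7,9,10}. Remove smallest leaf 6, emit neighbor 5.
Step 4: leaves = {7,9,10}. Remove smallest leaf 7, emit neighbor 3.
Step 5: leaves = {9,10}. Remove smallest leaf 9, emit neighbor 3.
Step 6: leaves = {3,10}. Remove smallest leaf 3, emit neighbor 5.
Step 7: leaves = {5,10}. Remove smallest leaf 5, emit neighbor 2.
Step 8: leaves = {2,10}. Remove smallest leaf 2, emit neighbor 8.
Done: 2 vertices remain (8, 10). Sequence = [10 10 5 3 3 5 2 8]

Answer: 10 10 5 3 3 5 2 8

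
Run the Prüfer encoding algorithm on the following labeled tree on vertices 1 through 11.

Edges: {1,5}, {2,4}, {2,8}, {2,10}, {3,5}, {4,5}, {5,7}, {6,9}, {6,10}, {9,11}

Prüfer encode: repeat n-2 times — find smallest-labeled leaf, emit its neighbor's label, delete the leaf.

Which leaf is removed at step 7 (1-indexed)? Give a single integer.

Step 1: current leaves = {1,3,7,8,11}. Remove leaf 1 (neighbor: 5).
Step 2: current leaves = {3,7,8,11}. Remove leaf 3 (neighbor: 5).
Step 3: current leaves = {7,8,11}. Remove leaf 7 (neighbor: 5).
Step 4: current leaves = {5,8,11}. Remove leaf 5 (neighbor: 4).
Step 5: current leaves = {4,8,11}. Remove leaf 4 (neighbor: 2).
Step 6: current leaves = {8,11}. Remove leaf 8 (neighbor: 2).
Step 7: current leaves = {2,11}. Remove leaf 2 (neighbor: 10).

Answer: 2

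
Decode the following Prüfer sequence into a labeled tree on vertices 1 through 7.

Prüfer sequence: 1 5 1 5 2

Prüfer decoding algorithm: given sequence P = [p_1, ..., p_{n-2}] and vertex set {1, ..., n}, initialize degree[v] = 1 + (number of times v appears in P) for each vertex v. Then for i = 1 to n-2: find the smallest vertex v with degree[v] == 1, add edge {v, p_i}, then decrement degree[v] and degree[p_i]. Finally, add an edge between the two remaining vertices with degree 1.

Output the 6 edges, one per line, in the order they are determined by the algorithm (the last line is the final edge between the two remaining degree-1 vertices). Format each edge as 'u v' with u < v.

Initial degrees: {1:3, 2:2, 3:1, 4:1, 5:3, 6:1, 7:1}
Step 1: smallest deg-1 vertex = 3, p_1 = 1. Add edge {1,3}. Now deg[3]=0, deg[1]=2.
Step 2: smallest deg-1 vertex = 4, p_2 = 5. Add edge {4,5}. Now deg[4]=0, deg[5]=2.
Step 3: smallest deg-1 vertex = 6, p_3 = 1. Add edge {1,6}. Now deg[6]=0, deg[1]=1.
Step 4: smallest deg-1 vertex = 1, p_4 = 5. Add edge {1,5}. Now deg[1]=0, deg[5]=1.
Step 5: smallest deg-1 vertex = 5, p_5 = 2. Add edge {2,5}. Now deg[5]=0, deg[2]=1.
Final: two remaining deg-1 vertices are 2, 7. Add edge {2,7}.

Answer: 1 3
4 5
1 6
1 5
2 5
2 7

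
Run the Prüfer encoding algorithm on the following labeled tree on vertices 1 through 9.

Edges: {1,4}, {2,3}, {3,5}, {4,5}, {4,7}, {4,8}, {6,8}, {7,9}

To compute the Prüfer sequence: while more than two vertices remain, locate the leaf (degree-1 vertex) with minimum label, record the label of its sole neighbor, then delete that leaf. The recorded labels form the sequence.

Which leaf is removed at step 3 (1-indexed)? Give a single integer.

Answer: 3

Derivation:
Step 1: current leaves = {1,2,6,9}. Remove leaf 1 (neighbor: 4).
Step 2: current leaves = {2,6,9}. Remove leaf 2 (neighbor: 3).
Step 3: current leaves = {3,6,9}. Remove leaf 3 (neighbor: 5).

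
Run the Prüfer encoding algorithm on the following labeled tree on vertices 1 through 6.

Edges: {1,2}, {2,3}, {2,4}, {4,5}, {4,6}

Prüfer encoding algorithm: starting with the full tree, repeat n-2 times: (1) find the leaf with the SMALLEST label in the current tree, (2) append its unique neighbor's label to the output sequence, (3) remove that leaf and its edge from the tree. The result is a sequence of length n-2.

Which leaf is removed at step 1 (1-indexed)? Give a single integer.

Step 1: current leaves = {1,3,5,6}. Remove leaf 1 (neighbor: 2).

Answer: 1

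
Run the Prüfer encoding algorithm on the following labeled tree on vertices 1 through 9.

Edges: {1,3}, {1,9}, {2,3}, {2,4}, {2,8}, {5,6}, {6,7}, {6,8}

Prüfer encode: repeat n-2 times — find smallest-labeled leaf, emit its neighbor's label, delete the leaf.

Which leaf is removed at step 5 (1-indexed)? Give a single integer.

Answer: 8

Derivation:
Step 1: current leaves = {4,5,7,9}. Remove leaf 4 (neighbor: 2).
Step 2: current leaves = {5,7,9}. Remove leaf 5 (neighbor: 6).
Step 3: current leaves = {7,9}. Remove leaf 7 (neighbor: 6).
Step 4: current leaves = {6,9}. Remove leaf 6 (neighbor: 8).
Step 5: current leaves = {8,9}. Remove leaf 8 (neighbor: 2).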